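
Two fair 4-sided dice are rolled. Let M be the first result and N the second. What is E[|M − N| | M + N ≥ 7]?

2/3

Outcomes with M + N ≥ 7: (3,4), (4,3), (4,4), each with probability 1/16.
E[|M − N| | M + N ≥ 7] = (1 + 1 + 0) / 3 = 2/3.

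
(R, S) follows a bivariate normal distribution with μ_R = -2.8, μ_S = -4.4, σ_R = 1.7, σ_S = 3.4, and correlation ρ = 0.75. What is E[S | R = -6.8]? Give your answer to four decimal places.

-10.4000

The regression of S on R has slope ρ·σ_S/σ_R and passes through (μ_R, μ_S).
E[S | R=-6.8] = -4.4 + (0.75)·(3.4/1.7)·(-6.8 − (-2.8)) = -4.4 + (1.5)·(-4) = -10.4000.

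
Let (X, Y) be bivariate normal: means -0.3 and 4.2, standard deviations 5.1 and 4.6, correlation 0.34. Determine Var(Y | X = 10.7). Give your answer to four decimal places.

For a bivariate normal, Var(Y | X=x) = σ_Y²(1 − ρ²).
Var(Y | X=10.7) = (4.6)²·(1 − (0.34)²) = 21.16·0.8844 = 18.7139.

18.7139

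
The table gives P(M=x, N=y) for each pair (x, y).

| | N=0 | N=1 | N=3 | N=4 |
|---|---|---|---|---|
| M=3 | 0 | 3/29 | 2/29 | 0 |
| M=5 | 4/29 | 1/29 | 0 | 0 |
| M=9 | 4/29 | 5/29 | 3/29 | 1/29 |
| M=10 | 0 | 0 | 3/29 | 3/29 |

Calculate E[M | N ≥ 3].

17/2

P(N ≥ 3) = 12/29.
Summing M·P(M=x,N=y) over the conditioning event gives 102/29.
E[M | N ≥ 3] = (102/29) / (12/29) = 17/2.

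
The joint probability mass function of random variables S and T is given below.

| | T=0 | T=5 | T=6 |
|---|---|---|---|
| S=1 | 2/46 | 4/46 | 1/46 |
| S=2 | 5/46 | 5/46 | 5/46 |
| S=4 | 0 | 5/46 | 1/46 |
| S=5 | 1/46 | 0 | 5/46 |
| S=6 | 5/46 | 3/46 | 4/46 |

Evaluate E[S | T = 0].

P(T = 0) = 13/46.
Σ S·P over the event = 1·(2/46) + 2·(5/46) + 5·(1/46) + 6·(5/46) = 47/46.
E[S | T = 0] = (47/46) / (13/46) = 47/13.

47/13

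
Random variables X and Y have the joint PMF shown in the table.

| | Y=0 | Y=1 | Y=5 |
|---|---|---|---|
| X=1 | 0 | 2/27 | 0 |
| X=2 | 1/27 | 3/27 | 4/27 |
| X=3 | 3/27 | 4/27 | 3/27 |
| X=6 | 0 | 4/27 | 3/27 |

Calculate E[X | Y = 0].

P(Y = 0) = 4/27.
Σ X·P over the event = 2·(1/27) + 3·(3/27) = 11/27.
E[X | Y = 0] = (11/27) / (4/27) = 11/4.

11/4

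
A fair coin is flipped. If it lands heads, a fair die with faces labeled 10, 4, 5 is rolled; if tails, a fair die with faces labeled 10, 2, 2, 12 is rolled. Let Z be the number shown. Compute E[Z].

77/12

E[Z | heads] = (10+4+5)/3 = 19/3.
E[Z | tails] = (10+2+2+12)/4 = 13/2.
E[Z] = (1/2)·(19/3) + (1/2)·(13/2) = 77/12.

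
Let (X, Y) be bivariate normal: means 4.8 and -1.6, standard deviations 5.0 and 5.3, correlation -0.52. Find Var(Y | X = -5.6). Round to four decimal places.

20.4945

Var(Y | X=x) = (1 − ρ²)·σ_Y².
Var(Y | X=-5.6) = (5.3)²·(1 − (-0.52)²) = 28.09·0.7296 = 20.4945.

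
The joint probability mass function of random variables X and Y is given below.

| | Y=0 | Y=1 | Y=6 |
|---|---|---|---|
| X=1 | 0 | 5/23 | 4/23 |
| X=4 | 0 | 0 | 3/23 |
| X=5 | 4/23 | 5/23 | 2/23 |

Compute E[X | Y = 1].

3

P(Y = 1) = 10/23.
Summing X·P(X=x,Y=y) over the conditioning event gives 30/23.
E[X | Y = 1] = (30/23) / (10/23) = 3.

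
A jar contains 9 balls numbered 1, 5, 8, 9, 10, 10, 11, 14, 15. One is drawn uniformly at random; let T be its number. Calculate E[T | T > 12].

29/2

P(T > 12) = 2/9.
Σ over the event: 14·1/9 + 15·1/9 = 29/9.
E[T | T > 12] = (29/9) / (2/9) = 29/2.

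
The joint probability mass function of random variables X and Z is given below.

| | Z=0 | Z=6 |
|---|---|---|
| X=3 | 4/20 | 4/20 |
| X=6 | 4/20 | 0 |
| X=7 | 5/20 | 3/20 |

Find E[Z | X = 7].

9/4

P(X = 7) = 2/5.
Σ Z·P over the event = 0·(5/20) + 6·(3/20) = 9/10.
E[Z | X = 7] = (9/10) / (2/5) = 9/4.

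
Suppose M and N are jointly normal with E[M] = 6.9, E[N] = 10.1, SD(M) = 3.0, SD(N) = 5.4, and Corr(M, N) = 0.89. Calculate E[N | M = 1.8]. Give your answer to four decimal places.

For a bivariate normal, E[N | M=x] = μ_N + ρ·(σ_N/σ_M)·(x − μ_M).
E[N | M=1.8] = 10.1 + (0.89)·(5.4/3.0)·(1.8 − (6.9)) = 10.1 + (1.602)·(-5.1) = 1.9298.

1.9298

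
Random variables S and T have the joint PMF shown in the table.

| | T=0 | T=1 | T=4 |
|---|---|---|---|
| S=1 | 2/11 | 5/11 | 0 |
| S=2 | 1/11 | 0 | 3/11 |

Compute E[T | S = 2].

P(S = 2) = 4/11.
Σ T·P over the event = 0·(1/11) + 4·(3/11) = 12/11.
E[T | S = 2] = (12/11) / (4/11) = 3.

3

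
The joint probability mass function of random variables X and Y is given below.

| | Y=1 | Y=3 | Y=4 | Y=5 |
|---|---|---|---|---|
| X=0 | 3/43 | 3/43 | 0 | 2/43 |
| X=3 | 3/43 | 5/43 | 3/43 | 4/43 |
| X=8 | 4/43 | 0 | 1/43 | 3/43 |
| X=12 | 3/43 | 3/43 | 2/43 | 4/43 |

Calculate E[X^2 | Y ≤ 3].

P(Y ≤ 3) = 24/43.
Σ X^2·P over the event = 0·(3/43) + 0·(3/43) + 9·(3/43) + 9·(5/43) + 64·(4/43) + 144·(3/43) + 144·(3/43) = 1192/43.
E[X^2 | Y ≤ 3] = (1192/43) / (24/43) = 149/3.

149/3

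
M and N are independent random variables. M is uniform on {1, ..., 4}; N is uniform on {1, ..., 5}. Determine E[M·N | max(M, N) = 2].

8/3

Outcomes with max(M, N) = 2: (1,2), (2,1), (2,2), each with probability 1/20.
E[M·N | max(M, N) = 2] = (2 + 2 + 4) / 3 = 8/3.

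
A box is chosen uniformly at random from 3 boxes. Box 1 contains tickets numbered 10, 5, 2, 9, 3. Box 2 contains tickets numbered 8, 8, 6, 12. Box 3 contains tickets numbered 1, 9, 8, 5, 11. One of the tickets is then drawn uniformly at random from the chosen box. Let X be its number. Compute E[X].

211/30

E[X | box 1] = (10+5+2+9+3)/5 = 29/5.
E[X | box 2] = (8+8+6+12)/4 = 17/2.
E[X | box 3] = (1+9+8+5+11)/5 = 34/5.
By the law of total expectation,
E[X] = (1/3)·(29/5) + (1/3)·(17/2) + (1/3)·(34/5) = 211/30.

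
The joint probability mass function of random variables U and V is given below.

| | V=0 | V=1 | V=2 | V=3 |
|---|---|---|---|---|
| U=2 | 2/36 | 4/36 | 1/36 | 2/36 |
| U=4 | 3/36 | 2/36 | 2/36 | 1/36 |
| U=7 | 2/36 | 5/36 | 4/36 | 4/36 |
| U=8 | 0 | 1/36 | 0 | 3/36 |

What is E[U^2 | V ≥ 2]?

644/17

P(V ≥ 2) = 17/36.
Σ U^2·P over the event = 4·(1/36) + 4·(2/36) + 16·(2/36) + 16·(1/36) + 49·(4/36) + 49·(4/36) + 64·(3/36) = 161/9.
E[U^2 | V ≥ 2] = (161/9) / (17/36) = 644/17.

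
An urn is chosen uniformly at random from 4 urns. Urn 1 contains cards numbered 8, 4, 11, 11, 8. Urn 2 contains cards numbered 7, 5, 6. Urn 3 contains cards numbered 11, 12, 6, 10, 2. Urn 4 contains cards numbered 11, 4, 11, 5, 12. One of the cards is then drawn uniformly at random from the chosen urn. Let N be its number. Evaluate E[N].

E[N | urn 1] = (8+4+11+11+8)/5 = 42/5.
E[N | urn 2] = (7+5+6)/3 = 6.
E[N | urn 3] = (11+12+6+10+2)/5 = 41/5.
E[N | urn 4] = (11+4+11+5+12)/5 = 43/5.
By the law of total expectation,
E[N] = (1/4)·(42/5) + (1/4)·(6) + (1/4)·(41/5) + (1/4)·(43/5) = 39/5.

39/5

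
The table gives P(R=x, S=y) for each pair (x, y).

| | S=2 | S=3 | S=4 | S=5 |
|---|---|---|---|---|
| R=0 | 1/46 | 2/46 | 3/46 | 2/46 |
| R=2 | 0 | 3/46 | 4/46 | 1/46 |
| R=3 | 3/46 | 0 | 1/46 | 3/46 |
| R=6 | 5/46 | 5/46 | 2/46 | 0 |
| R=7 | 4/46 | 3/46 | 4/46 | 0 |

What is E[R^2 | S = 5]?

P(S = 5) = 3/23.
Σ R^2·P over the event = 0·(2/46) + 4·(1/46) + 9·(3/46) = 31/46.
E[R^2 | S = 5] = (31/46) / (3/23) = 31/6.

31/6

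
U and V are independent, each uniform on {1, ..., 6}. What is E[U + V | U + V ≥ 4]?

P(U + V ≥ 4) = 11/12.
Summing (U+V)·P(x,y) over outcomes with U + V ≥ 4 gives 61/9.
E[U + V | U + V ≥ 4] = (61/9) / (11/12) = 244/33.

244/33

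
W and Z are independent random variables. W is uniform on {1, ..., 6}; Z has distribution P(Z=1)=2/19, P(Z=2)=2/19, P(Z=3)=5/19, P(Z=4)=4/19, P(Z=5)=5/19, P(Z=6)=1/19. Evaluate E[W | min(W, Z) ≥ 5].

P(min(W, Z) ≥ 5) = 2/19.
Summing W·P(x,y) over outcomes with min(W, Z) ≥ 5 gives 11/19.
E[W | min(W, Z) ≥ 5] = (11/19) / (2/19) = 11/2.

11/2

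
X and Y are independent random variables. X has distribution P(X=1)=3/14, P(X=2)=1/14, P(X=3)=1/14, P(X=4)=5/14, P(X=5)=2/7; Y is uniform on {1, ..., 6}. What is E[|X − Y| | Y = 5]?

11/7

P(Y = 5) = 1/6.
Summing |X−Y|·P(x,y) over outcomes with Y = 5 gives 11/42.
E[|X − Y| | Y = 5] = (11/42) / (1/6) = 11/7.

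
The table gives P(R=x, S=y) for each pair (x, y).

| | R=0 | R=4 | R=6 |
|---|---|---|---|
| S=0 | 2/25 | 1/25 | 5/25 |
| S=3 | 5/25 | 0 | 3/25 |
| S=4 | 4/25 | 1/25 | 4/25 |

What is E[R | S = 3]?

9/4

P(S = 3) = 8/25.
Σ R·P over the event = 0·(5/25) + 6·(3/25) = 18/25.
E[R | S = 3] = (18/25) / (8/25) = 9/4.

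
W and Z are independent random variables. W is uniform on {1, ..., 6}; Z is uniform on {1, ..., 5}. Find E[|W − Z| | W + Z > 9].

Outcomes with W + Z > 9: (5,5), (6,4), (6,5), each with probability 1/30.
E[|W − Z| | W + Z > 9] = (0 + 2 + 1) / 3 = 1.

1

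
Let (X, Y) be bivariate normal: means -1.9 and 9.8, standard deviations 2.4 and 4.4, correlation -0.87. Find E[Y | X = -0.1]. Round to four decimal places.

6.9290

The regression of Y on X has slope ρ·σ_Y/σ_X and passes through (μ_X, μ_Y).
E[Y | X=-0.1] = 9.8 + (-0.87)·(4.4/2.4)·(-0.1 − (-1.9)) = 9.8 + (-1.595)·(1.8) = 6.9290.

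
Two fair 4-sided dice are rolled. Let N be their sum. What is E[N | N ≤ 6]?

58/13

P(N ≤ 6) = 13/16.
Σ over the event: 2·1/16 + 3·1/8 + 4·3/16 + 5·1/4 + 6·3/16 = 29/8.
E[N | N ≤ 6] = (29/8) / (13/16) = 58/13.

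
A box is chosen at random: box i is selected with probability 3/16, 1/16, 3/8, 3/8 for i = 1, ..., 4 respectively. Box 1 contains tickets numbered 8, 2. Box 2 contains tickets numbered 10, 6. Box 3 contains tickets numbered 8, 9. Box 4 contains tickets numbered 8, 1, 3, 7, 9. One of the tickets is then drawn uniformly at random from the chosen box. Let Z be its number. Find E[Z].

E[Z | box 1] = (8+2)/2 = 5.
E[Z | box 2] = (10+6)/2 = 8.
E[Z | box 3] = (8+9)/2 = 17/2.
E[Z | box 4] = (8+1+3+7+9)/5 = 28/5.
E[Z] = (3/16)·(5) + (1/16)·(8) + (3/8)·(17/2) + (3/8)·(28/5) = 269/40.

269/40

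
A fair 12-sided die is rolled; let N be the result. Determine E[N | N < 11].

Given N < 11, N is equally likely to be any of {1, 2, 3, 4, 5, 6, 7, 8, 9, 10}.
E[N | N < 11] = (1 + 2 + 3 + 4 + 5 + 6 + 7 + 8 + 9 + 10) / 10 = 11/2.

11/2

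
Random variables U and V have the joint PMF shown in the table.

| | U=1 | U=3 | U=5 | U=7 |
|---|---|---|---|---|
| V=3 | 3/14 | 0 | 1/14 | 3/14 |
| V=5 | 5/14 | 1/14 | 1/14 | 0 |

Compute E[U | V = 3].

P(V = 3) = 1/2.
Σ U·P over the event = 1·(3/14) + 5·(1/14) + 7·(3/14) = 29/14.
E[U | V = 3] = (29/14) / (1/2) = 29/7.

29/7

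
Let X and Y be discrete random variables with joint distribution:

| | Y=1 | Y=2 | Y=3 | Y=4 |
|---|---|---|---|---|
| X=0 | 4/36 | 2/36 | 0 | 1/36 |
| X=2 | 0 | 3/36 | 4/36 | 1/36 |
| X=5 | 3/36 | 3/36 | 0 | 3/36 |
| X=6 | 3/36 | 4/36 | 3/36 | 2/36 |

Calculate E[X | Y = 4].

P(Y = 4) = 7/36.
Σ X·P over the event = 0·(1/36) + 2·(1/36) + 5·(3/36) + 6·(2/36) = 29/36.
E[X | Y = 4] = (29/36) / (7/36) = 29/7.

29/7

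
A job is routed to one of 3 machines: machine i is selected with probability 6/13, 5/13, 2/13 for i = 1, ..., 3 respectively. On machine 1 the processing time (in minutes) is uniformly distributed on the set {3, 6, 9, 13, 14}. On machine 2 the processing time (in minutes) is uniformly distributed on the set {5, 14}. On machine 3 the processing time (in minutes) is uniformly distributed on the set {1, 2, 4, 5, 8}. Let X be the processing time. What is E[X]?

219/26

E[X | machine 1] = (3+6+9+13+14)/5 = 9.
E[X | machine 2] = (5+14)/2 = 19/2.
E[X | machine 3] = (1+2+4+5+8)/5 = 4.
E[X] = (6/13)·(9) + (5/13)·(19/2) + (2/13)·(4) = 219/26.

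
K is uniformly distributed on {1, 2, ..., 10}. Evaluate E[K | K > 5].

8

Given K > 5, K is equally likely to be any of {6, 7, 8, 9, 10}.
E[K | K > 5] = (6 + 7 + 8 + 9 + 10) / 5 = 8.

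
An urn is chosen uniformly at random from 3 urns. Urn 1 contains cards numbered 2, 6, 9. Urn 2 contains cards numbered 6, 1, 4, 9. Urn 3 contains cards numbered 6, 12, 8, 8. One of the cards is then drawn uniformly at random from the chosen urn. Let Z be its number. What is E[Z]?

E[Z | urn 1] = (2+6+9)/3 = 17/3.
E[Z | urn 2] = (6+1+4+9)/4 = 5.
E[Z | urn 3] = (6+12+8+8)/4 = 17/2.
By the law of total expectation,
E[Z] = (1/3)·(17/3) + (1/3)·(5) + (1/3)·(17/2) = 115/18.

115/18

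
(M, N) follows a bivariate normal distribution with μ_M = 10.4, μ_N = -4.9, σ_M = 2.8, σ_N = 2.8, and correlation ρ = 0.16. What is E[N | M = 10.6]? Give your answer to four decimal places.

The regression of N on M has slope ρ·σ_N/σ_M and passes through (μ_M, μ_N).
E[N | M=10.6] = -4.9 + (0.16)·(2.8/2.8)·(10.6 − (10.4)) = -4.9 + (0.16)·(0.2) = -4.8680.

-4.8680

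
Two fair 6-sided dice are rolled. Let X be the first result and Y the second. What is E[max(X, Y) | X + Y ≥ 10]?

35/6

Outcomes with X + Y ≥ 10: (4,6), (5,5), (5,6), (6,4), (6,5), (6,6), each with probability 1/36.
E[max(X, Y) | X + Y ≥ 10] = (6 + 5 + 6 + 6 + 6 + 6) / 6 = 35/6.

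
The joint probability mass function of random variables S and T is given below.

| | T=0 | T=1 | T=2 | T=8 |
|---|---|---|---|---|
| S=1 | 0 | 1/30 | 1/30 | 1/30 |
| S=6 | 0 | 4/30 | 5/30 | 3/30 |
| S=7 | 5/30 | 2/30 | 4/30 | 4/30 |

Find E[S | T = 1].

P(T = 1) = 7/30.
Σ S·P over the event = 1·(1/30) + 6·(4/30) + 7·(2/30) = 13/10.
E[S | T = 1] = (13/10) / (7/30) = 39/7.

39/7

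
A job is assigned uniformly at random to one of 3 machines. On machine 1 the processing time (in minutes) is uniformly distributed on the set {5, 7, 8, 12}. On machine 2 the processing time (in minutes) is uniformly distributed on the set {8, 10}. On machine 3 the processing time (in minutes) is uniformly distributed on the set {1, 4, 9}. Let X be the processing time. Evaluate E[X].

65/9

E[X | machine 1] = (5+7+8+12)/4 = 8.
E[X | machine 2] = (8+10)/2 = 9.
E[X | machine 3] = (1+4+9)/3 = 14/3.
E[X] = (1/3)·(8) + (1/3)·(9) + (1/3)·(14/3) = 65/9.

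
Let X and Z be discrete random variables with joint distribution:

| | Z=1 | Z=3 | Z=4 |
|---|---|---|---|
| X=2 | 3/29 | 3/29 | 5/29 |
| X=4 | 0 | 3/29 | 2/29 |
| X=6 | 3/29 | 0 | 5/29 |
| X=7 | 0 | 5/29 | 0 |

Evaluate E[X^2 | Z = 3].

305/11

P(Z = 3) = 11/29.
Summing X^2·P(X=x,Z=y) over the conditioning event gives 305/29.
E[X^2 | Z = 3] = (305/29) / (11/29) = 305/11.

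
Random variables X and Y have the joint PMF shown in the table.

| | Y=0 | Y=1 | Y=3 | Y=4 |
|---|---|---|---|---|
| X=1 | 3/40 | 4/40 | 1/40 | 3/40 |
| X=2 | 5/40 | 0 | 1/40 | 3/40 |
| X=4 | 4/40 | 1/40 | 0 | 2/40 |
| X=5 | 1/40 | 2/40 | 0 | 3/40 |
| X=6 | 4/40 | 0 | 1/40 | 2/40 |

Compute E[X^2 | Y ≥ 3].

235/16

P(Y ≥ 3) = 2/5.
Σ X^2·P over the event = 1·(1/40) + 1·(3/40) + 4·(1/40) + 4·(3/40) + 16·(2/40) + 25·(3/40) + 36·(1/40) + 36·(2/40) = 47/8.
E[X^2 | Y ≥ 3] = (47/8) / (2/5) = 235/16.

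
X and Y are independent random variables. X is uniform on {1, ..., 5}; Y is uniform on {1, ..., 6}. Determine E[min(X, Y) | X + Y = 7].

11/5

Outcomes with X + Y = 7: (1,6), (2,5), (3,4), (4,3), (5,2), each with probability 1/30.
E[min(X, Y) | X + Y = 7] = (1 + 2 + 3 + 3 + 2) / 5 = 11/5.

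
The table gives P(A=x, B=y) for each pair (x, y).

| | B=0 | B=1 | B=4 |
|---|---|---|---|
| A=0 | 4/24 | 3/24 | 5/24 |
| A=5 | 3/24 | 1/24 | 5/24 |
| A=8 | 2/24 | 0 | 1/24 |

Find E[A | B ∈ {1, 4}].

P(B ∈ {1, 4}) = 5/8.
Summing A·P(A=x,B=y) over the conditioning event gives 19/12.
E[A | B ∈ {1, 4}] = (19/12) / (5/8) = 38/15.

38/15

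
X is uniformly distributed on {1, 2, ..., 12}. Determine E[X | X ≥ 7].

Given X ≥ 7, X is equally likely to be any of {7, 8, 9, 10, 11, 12}.
E[X | X ≥ 7] = (7 + 8 + 9 + 10 + 11 + 12) / 6 = 19/2.

19/2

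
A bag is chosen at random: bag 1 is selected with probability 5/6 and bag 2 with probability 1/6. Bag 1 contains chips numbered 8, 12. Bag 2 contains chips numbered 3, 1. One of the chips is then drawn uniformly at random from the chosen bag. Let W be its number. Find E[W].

E[W | bag 1] = (8+12)/2 = 10.
E[W | bag 2] = (3+1)/2 = 2.
By the law of total expectation,
E[W] = (5/6)·(10) + (1/6)·(2) = 26/3.

26/3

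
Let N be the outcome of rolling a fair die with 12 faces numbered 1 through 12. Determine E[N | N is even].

7

Given N is even, N is equally likely to be any of {2, 4, 6, 8, 10, 12}.
E[N | N is even] = (2 + 4 + 6 + 8 + 10 + 12) / 6 = 7.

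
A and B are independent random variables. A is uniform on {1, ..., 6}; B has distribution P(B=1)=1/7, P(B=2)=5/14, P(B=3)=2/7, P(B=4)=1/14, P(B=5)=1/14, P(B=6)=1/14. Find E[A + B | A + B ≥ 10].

32/3

P(A + B ≥ 10) = 1/14.
Summing (A+B)·P(x,y) over outcomes with A + B ≥ 10 gives 16/21.
E[A + B | A + B ≥ 10] = (16/21) / (1/14) = 32/3.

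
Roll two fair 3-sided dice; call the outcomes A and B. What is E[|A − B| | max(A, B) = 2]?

Outcomes with max(A, B) = 2: (1,2), (2,1), (2,2), each with probability 1/9.
E[|A − B| | max(A, B) = 2] = (1 + 1 + 0) / 3 = 2/3.

2/3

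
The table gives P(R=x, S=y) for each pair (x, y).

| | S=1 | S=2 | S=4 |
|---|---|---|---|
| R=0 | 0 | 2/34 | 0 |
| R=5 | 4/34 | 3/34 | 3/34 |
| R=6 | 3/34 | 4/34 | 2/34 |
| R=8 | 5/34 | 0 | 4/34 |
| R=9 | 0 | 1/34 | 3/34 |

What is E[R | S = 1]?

P(S = 1) = 6/17.
Summing R·P(R=x,S=y) over the conditioning event gives 39/17.
E[R | S = 1] = (39/17) / (6/17) = 13/2.

13/2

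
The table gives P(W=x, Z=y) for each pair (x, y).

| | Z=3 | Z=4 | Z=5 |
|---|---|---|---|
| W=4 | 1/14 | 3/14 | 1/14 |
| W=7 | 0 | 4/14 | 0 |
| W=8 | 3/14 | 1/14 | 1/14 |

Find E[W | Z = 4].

P(Z = 4) = 4/7.
Σ W·P over the event = 4·(3/14) + 7·(4/14) + 8·(1/14) = 24/7.
E[W | Z = 4] = (24/7) / (4/7) = 6.

6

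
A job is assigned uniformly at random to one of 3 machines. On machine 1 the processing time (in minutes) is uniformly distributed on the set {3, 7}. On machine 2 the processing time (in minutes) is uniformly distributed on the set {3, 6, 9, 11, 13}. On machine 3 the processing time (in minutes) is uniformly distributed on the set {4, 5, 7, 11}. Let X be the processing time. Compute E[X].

E[X | machine 1] = (3+7)/2 = 5.
E[X | machine 2] = (3+6+9+11+13)/5 = 42/5.
E[X | machine 3] = (4+5+7+11)/4 = 27/4.
E[X] = (1/3)·(5) + (1/3)·(42/5) + (1/3)·(27/4) = 403/60.

403/60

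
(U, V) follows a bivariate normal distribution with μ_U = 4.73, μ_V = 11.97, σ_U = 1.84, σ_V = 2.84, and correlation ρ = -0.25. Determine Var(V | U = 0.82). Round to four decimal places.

7.5615

Var(V | U=x) = (1 − ρ²)·σ_V².
Var(V | U=0.82) = (2.84)²·(1 − (-0.25)²) = 8.0656·0.9375 = 7.5615.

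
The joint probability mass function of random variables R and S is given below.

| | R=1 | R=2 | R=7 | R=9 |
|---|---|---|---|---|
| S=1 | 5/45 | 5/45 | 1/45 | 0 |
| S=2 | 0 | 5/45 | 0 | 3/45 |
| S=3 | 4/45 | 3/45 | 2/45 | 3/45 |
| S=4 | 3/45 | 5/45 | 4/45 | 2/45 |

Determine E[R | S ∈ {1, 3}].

P(S ∈ {1, 3}) = 23/45.
Σ R·P over the event = 1·(5/45) + 1·(4/45) + 2·(5/45) + 2·(3/45) + 7·(1/45) + 7·(2/45) + 9·(3/45) = 73/45.
E[R | S ∈ {1, 3}] = (73/45) / (23/45) = 73/23.

73/23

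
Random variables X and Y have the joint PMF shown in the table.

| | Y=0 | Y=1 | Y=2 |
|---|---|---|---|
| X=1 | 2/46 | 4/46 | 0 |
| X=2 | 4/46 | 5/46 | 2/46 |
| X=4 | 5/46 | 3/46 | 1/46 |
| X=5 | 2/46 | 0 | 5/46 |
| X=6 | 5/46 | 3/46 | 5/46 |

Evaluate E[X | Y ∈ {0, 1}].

P(Y ∈ {0, 1}) = 33/46.
Summing X·P(X=x,Y=y) over the conditioning event gives 57/23.
E[X | Y ∈ {0, 1}] = (57/23) / (33/46) = 38/11.

38/11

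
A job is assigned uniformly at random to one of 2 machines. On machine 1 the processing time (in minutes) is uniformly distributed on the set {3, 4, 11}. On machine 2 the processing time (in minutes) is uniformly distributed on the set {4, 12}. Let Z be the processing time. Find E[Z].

E[Z | machine 1] = (3+4+11)/3 = 6.
E[Z | machine 2] = (4+12)/2 = 8.
E[Z] = (1/2)·(6) + (1/2)·(8) = 7.

7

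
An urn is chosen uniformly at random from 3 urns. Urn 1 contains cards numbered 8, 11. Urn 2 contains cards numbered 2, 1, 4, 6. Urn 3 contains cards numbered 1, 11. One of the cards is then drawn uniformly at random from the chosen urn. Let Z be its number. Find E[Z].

25/4

E[Z | urn 1] = (8+11)/2 = 19/2.
E[Z | urn 2] = (2+1+4+6)/4 = 13/4.
E[Z | urn 3] = (1+11)/2 = 6.
By the law of total expectation,
E[Z] = (1/3)·(19/2) + (1/3)·(13/4) + (1/3)·(6) = 25/4.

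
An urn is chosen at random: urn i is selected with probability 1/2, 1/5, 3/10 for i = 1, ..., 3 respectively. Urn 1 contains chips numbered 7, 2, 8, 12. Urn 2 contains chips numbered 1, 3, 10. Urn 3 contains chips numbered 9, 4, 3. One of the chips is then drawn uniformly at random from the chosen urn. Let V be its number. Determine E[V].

E[V | urn 1] = (7+2+8+12)/4 = 29/4.
E[V | urn 2] = (1+3+10)/3 = 14/3.
E[V | urn 3] = (9+4+3)/3 = 16/3.
By the law of total expectation,
E[V] = (1/2)·(29/4) + (1/5)·(14/3) + (3/10)·(16/3) = 739/120.

739/120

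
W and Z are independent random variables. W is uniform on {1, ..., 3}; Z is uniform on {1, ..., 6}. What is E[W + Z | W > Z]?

P(W > Z) = 1/6.
Summing (W+Z)·P(x,y) over outcomes with W > Z gives 2/3.
E[W + Z | W > Z] = (2/3) / (1/6) = 4.

4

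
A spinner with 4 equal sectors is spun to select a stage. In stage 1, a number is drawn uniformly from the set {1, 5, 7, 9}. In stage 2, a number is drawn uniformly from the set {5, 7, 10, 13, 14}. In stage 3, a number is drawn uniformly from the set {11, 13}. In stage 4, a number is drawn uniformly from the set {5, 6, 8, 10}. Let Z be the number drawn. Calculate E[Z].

E[Z | stage 1] = (1+5+7+9)/4 = 11/2.
E[Z | stage 2] = (5+7+10+13+14)/5 = 49/5.
E[Z | stage 3] = (11+13)/2 = 12.
E[Z | stage 4] = (5+6+8+10)/4 = 29/4.
E[Z] = (1/4)·(11/2) + (1/4)·(49/5) + (1/4)·(12) + (1/4)·(29/4) = 691/80.

691/80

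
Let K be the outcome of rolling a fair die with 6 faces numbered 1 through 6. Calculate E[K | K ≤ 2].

3/2

Given K ≤ 2, K is equally likely to be any of {1, 2}.
E[K | K ≤ 2] = (1 + 2) / 2 = 3/2.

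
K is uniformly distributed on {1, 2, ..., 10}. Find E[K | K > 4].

Given K > 4, K is equally likely to be any of {5, 6, 7, 8, 9, 10}.
E[K | K > 4] = (5 + 6 + 7 + 8 + 9 + 10) / 6 = 15/2.

15/2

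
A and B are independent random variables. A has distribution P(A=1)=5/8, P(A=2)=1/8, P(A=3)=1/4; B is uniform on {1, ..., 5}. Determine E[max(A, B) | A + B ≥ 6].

58/13

P(A + B ≥ 6) = 13/40.
Summing max(A,B)·P(x,y) over outcomes with A + B ≥ 6 gives 29/20.
E[max(A, B) | A + B ≥ 6] = (29/20) / (13/40) = 58/13.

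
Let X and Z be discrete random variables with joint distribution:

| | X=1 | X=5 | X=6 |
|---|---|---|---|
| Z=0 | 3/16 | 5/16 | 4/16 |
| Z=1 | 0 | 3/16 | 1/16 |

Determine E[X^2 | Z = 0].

68/3

P(Z = 0) = 3/4.
Σ X^2·P over the event = 1·(3/16) + 25·(5/16) + 36·(4/16) = 17.
E[X^2 | Z = 0] = (17) / (3/4) = 68/3.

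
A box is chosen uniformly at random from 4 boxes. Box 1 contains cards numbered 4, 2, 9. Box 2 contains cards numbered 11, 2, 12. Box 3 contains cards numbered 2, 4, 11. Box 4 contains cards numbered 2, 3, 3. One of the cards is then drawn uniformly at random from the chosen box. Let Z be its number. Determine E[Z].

E[Z | box 1] = (4+2+9)/3 = 5.
E[Z | box 2] = (11+2+12)/3 = 25/3.
E[Z | box 3] = (2+4+11)/3 = 17/3.
E[Z | box 4] = (2+3+3)/3 = 8/3.
E[Z] = (1/4)·(5) + (1/4)·(25/3) + (1/4)·(17/3) + (1/4)·(8/3) = 65/12.

65/12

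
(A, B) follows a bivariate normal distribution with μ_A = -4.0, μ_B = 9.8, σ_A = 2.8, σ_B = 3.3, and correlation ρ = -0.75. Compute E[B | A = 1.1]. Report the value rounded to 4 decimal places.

For a bivariate normal, E[B | A=x] = μ_B + ρ·(σ_B/σ_A)·(x − μ_A).
E[B | A=1.1] = 9.8 + (-0.75)·(3.3/2.8)·(1.1 − (-4.0)) = 9.8 + (-0.88393)·(5.1) = 5.2920.

5.2920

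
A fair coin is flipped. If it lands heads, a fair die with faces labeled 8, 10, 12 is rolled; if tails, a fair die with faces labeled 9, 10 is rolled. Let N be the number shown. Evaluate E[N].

39/4

E[N | heads] = (8+10+12)/3 = 10.
E[N | tails] = (9+10)/2 = 19/2.
E[N] = (1/2)·(10) + (1/2)·(19/2) = 39/4.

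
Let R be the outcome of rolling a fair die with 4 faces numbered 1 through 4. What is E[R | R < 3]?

3/2

Given R < 3, R is equally likely to be any of {1, 2}.
E[R | R < 3] = (1 + 2) / 2 = 3/2.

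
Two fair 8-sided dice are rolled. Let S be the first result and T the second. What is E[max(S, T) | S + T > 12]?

P(S + T > 12) = 5/32.
Summing max(S,T)·P(x,y) over outcomes with S + T > 12 gives 77/64.
E[max(S, T) | S + T > 12] = (77/64) / (5/32) = 77/10.

77/10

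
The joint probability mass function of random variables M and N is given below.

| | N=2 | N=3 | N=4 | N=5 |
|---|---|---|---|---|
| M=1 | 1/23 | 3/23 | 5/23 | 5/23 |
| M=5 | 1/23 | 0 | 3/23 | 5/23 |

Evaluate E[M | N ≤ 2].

P(N ≤ 2) = 2/23.
Summing M·P(M=x,N=y) over the conditioning event gives 6/23.
E[M | N ≤ 2] = (6/23) / (2/23) = 3.

3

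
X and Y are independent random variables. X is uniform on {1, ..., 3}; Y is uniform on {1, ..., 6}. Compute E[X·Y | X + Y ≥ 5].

37/4

P(X + Y ≥ 5) = 2/3.
Summing XY·P(x,y) over outcomes with X + Y ≥ 5 gives 37/6.
E[X·Y | X + Y ≥ 5] = (37/6) / (2/3) = 37/4.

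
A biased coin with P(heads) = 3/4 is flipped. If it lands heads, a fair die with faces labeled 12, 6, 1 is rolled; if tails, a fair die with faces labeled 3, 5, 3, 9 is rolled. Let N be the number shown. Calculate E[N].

6

E[N | heads] = (12+6+1)/3 = 19/3.
E[N | tails] = (3+5+3+9)/4 = 5.
E[N] = (3/4)·(19/3) + (1/4)·(5) = 6.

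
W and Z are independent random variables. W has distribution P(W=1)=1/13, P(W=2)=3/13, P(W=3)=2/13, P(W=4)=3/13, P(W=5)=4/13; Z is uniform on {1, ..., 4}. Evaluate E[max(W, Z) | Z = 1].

P(Z = 1) = 1/4.
Summing max(W,Z)·P(x,y) over outcomes with Z = 1 gives 45/52.
E[max(W, Z) | Z = 1] = (45/52) / (1/4) = 45/13.

45/13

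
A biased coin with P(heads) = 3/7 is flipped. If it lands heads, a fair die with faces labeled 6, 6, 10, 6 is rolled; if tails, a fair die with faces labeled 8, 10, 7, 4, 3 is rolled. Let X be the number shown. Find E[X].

233/35

E[X | heads] = (6+6+10+6)/4 = 7.
E[X | tails] = (8+10+7+4+3)/5 = 32/5.
By the law of total expectation,
E[X] = (3/7)·(7) + (4/7)·(32/5) = 233/35.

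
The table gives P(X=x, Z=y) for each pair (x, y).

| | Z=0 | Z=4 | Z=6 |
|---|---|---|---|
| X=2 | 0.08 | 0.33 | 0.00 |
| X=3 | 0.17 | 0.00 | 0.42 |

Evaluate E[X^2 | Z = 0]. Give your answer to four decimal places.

P(Z = 0) = 0.25.
Σ X^2·P over the event = 4·(0.08) + 9·(0.17) = 1.85.
E[X^2 | Z = 0] = (1.85) / (0.25) = 7.4000.

7.4000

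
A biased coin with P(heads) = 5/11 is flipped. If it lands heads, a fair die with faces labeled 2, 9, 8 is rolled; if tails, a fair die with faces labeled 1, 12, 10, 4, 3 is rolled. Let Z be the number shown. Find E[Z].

203/33

E[Z | heads] = (2+9+8)/3 = 19/3.
E[Z | tails] = (1+12+10+4+3)/5 = 6.
E[Z] = (5/11)·(19/3) + (6/11)·(6) = 203/33.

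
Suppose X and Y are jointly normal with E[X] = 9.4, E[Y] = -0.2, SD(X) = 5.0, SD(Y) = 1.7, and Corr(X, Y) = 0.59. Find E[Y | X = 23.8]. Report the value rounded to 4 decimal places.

E[Y | X=x] = μ_Y + ρ(σ_Y/σ_X)(x − μ_X) for jointly normal variables.
E[Y | X=23.8] = -0.2 + (0.59)·(1.7/5.0)·(23.8 − (9.4)) = -0.2 + (0.2006)·(14.4) = 2.6886.

2.6886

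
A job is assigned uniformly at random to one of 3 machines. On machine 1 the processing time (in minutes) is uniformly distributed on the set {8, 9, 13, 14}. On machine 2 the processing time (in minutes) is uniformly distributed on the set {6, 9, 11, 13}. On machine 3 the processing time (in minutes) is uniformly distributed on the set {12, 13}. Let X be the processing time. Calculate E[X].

E[X | machine 1] = (8+9+13+14)/4 = 11.
E[X | machine 2] = (6+9+11+13)/4 = 39/4.
E[X | machine 3] = (12+13)/2 = 25/2.
E[X] = (1/3)·(11) + (1/3)·(39/4) + (1/3)·(25/2) = 133/12.

133/12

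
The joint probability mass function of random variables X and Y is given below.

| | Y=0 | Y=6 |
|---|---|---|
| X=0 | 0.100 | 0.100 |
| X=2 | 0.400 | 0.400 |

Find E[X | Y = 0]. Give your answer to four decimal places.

P(Y = 0) = 0.500.
Σ X·P over the event = 0·(0.100) + 2·(0.400) = 0.800.
E[X | Y = 0] = (0.800) / (0.500) = 1.6000.

1.6000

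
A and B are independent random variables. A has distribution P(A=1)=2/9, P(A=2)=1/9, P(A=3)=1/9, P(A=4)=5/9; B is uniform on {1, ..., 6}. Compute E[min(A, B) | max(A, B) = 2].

5/4

P(max(A, B) = 2) = 2/27.
Summing min(A,B)·P(x,y) over outcomes with max(A, B) = 2 gives 5/54.
E[min(A, B) | max(A, B) = 2] = (5/54) / (2/27) = 5/4.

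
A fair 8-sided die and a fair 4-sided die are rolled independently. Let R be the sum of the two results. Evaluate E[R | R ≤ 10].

190/29

P(R ≤ 10) = 29/32.
E[R | R ≤ 10] = (95/16) / (29/32) = 190/29.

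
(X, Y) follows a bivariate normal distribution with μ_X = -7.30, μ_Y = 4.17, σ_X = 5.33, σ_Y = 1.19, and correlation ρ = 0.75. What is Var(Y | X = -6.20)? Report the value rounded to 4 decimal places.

0.6195

The conditional variance in a bivariate normal is σ_Y²(1 − ρ²), independent of x.
Var(Y | X=-6.20) = (1.19)²·(1 − (0.75)²) = 1.4161·0.4375 = 0.6195.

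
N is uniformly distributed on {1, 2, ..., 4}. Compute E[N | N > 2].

7/2

Given N > 2, N is equally likely to be any of {3, 4}.
E[N | N > 2] = (3 + 4) / 2 = 7/2.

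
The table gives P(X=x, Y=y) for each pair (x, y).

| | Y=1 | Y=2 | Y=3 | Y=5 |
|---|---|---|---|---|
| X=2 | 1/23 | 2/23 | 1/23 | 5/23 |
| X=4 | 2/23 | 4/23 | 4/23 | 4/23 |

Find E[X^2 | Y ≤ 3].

P(Y ≤ 3) = 14/23.
Σ X^2·P over the event = 4·(1/23) + 4·(2/23) + 4·(1/23) + 16·(2/23) + 16·(4/23) + 16·(4/23) = 176/23.
E[X^2 | Y ≤ 3] = (176/23) / (14/23) = 88/7.

88/7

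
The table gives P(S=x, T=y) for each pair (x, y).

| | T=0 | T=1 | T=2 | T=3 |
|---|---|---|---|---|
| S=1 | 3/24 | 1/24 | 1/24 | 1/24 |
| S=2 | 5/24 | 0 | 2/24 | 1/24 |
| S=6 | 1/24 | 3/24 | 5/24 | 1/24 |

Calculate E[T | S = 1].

1

P(S = 1) = 1/4.
Σ T·P over the event = 0·(3/24) + 1·(1/24) + 2·(1/24) + 3·(1/24) = 1/4.
E[T | S = 1] = (1/4) / (1/4) = 1.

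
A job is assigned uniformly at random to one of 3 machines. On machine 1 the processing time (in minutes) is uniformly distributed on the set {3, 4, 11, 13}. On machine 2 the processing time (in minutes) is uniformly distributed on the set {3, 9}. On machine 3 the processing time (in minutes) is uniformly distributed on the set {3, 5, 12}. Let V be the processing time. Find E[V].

E[V | machine 1] = (3+4+11+13)/4 = 31/4.
E[V | machine 2] = (3+9)/2 = 6.
E[V | machine 3] = (3+5+12)/3 = 20/3.
E[V] = (1/3)·(31/4) + (1/3)·(6) + (1/3)·(20/3) = 245/36.

245/36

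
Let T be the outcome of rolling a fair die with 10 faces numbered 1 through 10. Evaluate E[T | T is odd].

Given T is odd, T is equally likely to be any of {1, 3, 5, 7, 9}.
E[T | T is odd] = (1 + 3 + 5 + 7 + 9) / 5 = 5.

5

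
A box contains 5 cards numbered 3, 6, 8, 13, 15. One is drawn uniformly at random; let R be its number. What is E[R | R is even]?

7

P(R is even) = 2/5.
Σ over the event: 6·1/5 + 8·1/5 = 14/5.
E[R | R is even] = (14/5) / (2/5) = 7.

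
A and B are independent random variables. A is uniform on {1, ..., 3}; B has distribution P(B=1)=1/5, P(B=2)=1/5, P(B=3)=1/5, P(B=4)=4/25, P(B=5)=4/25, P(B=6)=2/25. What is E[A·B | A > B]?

P(A > B) = 1/5.
Summing AB·P(x,y) over outcomes with A > B gives 11/15.
E[A·B | A > B] = (11/15) / (1/5) = 11/3.

11/3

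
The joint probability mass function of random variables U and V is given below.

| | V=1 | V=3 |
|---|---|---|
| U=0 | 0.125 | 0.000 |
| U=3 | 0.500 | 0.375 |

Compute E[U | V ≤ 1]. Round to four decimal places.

P(V ≤ 1) = 0.625.
Summing U·P(U=x,V=y) over the conditioning event gives 1.500.
E[U | V ≤ 1] = (1.500) / (0.625) = 2.4000.

2.4000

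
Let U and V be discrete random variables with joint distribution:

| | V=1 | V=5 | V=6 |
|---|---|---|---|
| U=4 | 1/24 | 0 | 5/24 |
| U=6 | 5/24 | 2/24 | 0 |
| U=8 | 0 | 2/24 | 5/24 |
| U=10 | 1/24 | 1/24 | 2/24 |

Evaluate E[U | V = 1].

P(V = 1) = 7/24.
Σ U·P over the event = 4·(1/24) + 6·(5/24) + 10·(1/24) = 11/6.
E[U | V = 1] = (11/6) / (7/24) = 44/7.

44/7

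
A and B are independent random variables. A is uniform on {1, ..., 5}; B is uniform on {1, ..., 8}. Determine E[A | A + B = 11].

4

Outcomes with A + B = 11: (3,8), (4,7), (5,6), each with probability 1/40.
E[A | A + B = 11] = (3 + 4 + 5) / 3 = 4.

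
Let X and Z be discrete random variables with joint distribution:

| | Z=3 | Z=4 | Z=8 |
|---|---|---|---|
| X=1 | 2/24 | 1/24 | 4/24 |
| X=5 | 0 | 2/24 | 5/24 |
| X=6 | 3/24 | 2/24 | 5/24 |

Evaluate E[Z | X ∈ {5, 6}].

P(X ∈ {5, 6}) = 17/24.
Σ Z·P over the event = 4·(2/24) + 8·(5/24) + 3·(3/24) + 4·(2/24) + 8·(5/24) = 35/8.
E[Z | X ∈ {5, 6}] = (35/8) / (17/24) = 105/17.

105/17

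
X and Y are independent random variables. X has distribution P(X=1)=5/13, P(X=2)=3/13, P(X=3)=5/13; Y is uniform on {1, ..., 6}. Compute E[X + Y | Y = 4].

P(Y = 4) = 1/6.
Summing (X+Y)·P(x,y) over outcomes with Y = 4 gives 1.
E[X + Y | Y = 4] = (1) / (1/6) = 6.

6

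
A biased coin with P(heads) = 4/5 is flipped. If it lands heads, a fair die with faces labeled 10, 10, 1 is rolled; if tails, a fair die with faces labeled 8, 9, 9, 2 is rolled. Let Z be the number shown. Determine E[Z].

7

E[Z | heads] = (10+10+1)/3 = 7.
E[Z | tails] = (8+9+9+2)/4 = 7.
By the law of total expectation,
E[Z] = (4/5)·(7) + (1/5)·(7) = 7.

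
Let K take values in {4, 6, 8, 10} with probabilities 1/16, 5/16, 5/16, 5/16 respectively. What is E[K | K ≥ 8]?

9

P(K ≥ 8) = 5/8.
Σ over the event: 8·5/16 + 10·5/16 = 45/8.
E[K | K ≥ 8] = (45/8) / (5/8) = 9.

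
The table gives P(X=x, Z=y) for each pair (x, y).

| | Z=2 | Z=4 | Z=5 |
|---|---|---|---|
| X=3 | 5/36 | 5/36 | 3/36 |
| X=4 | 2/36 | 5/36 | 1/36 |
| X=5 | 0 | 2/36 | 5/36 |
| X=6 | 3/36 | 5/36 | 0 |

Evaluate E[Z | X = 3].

P(X = 3) = 13/36.
Σ Z·P over the event = 2·(5/36) + 4·(5/36) + 5·(3/36) = 5/4.
E[Z | X = 3] = (5/4) / (13/36) = 45/13.

45/13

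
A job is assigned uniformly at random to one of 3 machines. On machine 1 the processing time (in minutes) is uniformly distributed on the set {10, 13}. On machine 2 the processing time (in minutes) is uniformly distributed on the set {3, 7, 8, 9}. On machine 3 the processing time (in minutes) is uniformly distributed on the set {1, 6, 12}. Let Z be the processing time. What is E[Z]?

295/36

E[Z | machine 1] = (10+13)/2 = 23/2.
E[Z | machine 2] = (3+7+8+9)/4 = 27/4.
E[Z | machine 3] = (1+6+12)/3 = 19/3.
By the law of total expectation,
E[Z] = (1/3)·(23/2) + (1/3)·(27/4) + (1/3)·(19/3) = 295/36.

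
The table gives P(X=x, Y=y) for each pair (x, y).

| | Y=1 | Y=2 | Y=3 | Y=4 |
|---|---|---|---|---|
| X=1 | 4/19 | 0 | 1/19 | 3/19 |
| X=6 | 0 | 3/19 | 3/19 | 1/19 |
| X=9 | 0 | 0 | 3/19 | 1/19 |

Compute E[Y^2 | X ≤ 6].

116/15

P(X ≤ 6) = 15/19.
Σ Y^2·P over the event = 1·(4/19) + 9·(1/19) + 16·(3/19) + 4·(3/19) + 9·(3/19) + 16·(1/19) = 116/19.
E[Y^2 | X ≤ 6] = (116/19) / (15/19) = 116/15.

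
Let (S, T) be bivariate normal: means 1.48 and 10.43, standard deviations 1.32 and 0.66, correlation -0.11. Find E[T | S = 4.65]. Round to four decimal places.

E[T | S=x] = μ_T + ρ(σ_T/σ_S)(x − μ_S) for jointly normal variables.
E[T | S=4.65] = 10.43 + (-0.11)·(0.66/1.32)·(4.65 − (1.48)) = 10.43 + (-0.055)·(3.17) = 10.2557.

10.2557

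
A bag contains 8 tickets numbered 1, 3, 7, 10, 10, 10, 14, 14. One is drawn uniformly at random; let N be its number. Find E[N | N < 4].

P(N < 4) = 1/4.
Σ over the event: 1·1/8 + 3·1/8 = 1/2.
E[N | N < 4] = (1/2) / (1/4) = 2.

2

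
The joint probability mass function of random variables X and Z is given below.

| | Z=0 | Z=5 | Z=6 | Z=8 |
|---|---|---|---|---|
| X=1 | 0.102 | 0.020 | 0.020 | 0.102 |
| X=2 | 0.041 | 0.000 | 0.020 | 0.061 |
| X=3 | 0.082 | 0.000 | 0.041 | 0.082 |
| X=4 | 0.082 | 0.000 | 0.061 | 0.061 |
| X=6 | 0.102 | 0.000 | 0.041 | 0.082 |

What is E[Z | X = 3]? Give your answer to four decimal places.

4.4000

P(X = 3) = 0.205.
Σ Z·P over the event = 0·(0.082) + 6·(0.041) + 8·(0.082) = 0.902.
E[Z | X = 3] = (0.902) / (0.205) = 4.4000.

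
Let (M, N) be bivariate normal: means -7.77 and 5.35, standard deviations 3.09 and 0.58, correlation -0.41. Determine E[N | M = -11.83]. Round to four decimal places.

E[N | M=x] = μ_N + ρ(σ_N/σ_M)(x − μ_M) for jointly normal variables.
E[N | M=-11.83] = 5.35 + (-0.41)·(0.58/3.09)·(-11.83 − (-7.77)) = 5.35 + (-0.076958)·(-4.06) = 5.6624.

5.6624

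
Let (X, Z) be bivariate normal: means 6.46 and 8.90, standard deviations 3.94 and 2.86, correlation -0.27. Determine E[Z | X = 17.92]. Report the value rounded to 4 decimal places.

E[Z | X=x] = μ_Z + ρ(σ_Z/σ_X)(x − μ_X) for jointly normal variables.
E[Z | X=17.92] = 8.90 + (-0.27)·(2.86/3.94)·(17.92 − (6.46)) = 8.90 + (-0.19599)·(11.46) = 6.6540.

6.6540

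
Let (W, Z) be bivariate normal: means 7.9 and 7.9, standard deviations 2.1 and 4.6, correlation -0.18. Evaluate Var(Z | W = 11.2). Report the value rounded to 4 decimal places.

20.4744

The conditional variance in a bivariate normal is σ_Z²(1 − ρ²), independent of x.
Var(Z | W=11.2) = (4.6)²·(1 − (-0.18)²) = 21.16·0.9676 = 20.4744.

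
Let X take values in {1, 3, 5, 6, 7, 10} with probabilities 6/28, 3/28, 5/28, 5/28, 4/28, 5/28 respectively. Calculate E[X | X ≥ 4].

P(X ≥ 4) = 19/28.
Σ over the event: 5·5/28 + 6·5/28 + 7·1/7 + 10·5/28 = 19/4.
E[X | X ≥ 4] = (19/4) / (19/28) = 7.

7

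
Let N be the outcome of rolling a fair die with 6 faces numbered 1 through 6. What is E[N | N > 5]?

Given N > 5, N is equally likely to be any of {6}.
E[N | N > 5] = (6) / 1 = 6.

6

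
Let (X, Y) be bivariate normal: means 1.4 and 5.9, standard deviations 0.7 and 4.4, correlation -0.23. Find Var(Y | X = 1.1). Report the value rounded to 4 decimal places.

Var(Y | X=x) = (1 − ρ²)·σ_Y².
Var(Y | X=1.1) = (4.4)²·(1 − (-0.23)²) = 19.36·0.9471 = 18.3359.

18.3359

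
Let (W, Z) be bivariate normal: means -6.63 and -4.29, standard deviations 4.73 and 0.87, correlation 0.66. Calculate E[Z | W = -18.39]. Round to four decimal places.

-5.7176

E[Z | W=x] = μ_Z + ρ(σ_Z/σ_W)(x − μ_W) for jointly normal variables.
E[Z | W=-18.39] = -4.29 + (0.66)·(0.87/4.73)·(-18.39 − (-6.63)) = -4.29 + (0.121395)·(-11.76) = -5.7176.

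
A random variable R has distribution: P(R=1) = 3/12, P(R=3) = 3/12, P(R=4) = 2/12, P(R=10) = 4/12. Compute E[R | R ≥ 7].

10

P(R ≥ 7) = 1/3.
Σ over the event: 10·1/3 = 10/3.
E[R | R ≥ 7] = (10/3) / (1/3) = 10.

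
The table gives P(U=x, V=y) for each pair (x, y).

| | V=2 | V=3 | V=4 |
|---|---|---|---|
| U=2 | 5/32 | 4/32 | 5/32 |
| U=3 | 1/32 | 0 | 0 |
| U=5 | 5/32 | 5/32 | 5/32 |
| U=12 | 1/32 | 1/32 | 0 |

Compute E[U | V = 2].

25/6

P(V = 2) = 3/8.
Summing U·P(U=x,V=y) over the conditioning event gives 25/16.
E[U | V = 2] = (25/16) / (3/8) = 25/6.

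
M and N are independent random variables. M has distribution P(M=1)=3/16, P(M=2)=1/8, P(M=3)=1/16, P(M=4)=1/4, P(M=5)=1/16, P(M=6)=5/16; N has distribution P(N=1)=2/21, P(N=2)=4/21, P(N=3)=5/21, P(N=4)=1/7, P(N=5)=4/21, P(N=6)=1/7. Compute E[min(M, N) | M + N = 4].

33/25

P(M + N = 4) = 25/336.
Summing min(M,N)·P(x,y) over outcomes with M + N = 4 gives 11/112.
E[min(M, N) | M + N = 4] = (11/112) / (25/336) = 33/25.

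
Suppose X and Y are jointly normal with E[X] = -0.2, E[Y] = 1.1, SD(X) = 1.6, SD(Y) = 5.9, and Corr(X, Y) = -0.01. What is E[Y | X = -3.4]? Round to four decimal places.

1.2180

For a bivariate normal, E[Y | X=x] = μ_Y + ρ·(σ_Y/σ_X)·(x − μ_X).
E[Y | X=-3.4] = 1.1 + (-0.01)·(5.9/1.6)·(-3.4 − (-0.2)) = 1.1 + (-0.036875)·(-3.2) = 1.2180.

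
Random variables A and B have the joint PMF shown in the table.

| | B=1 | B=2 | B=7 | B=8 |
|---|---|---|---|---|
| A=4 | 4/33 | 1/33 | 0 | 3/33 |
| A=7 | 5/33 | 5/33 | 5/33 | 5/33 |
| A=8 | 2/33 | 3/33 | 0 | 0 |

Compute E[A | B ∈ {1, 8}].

6

P(B ∈ {1, 8}) = 19/33.
Σ A·P over the event = 4·(4/33) + 4·(3/33) + 7·(5/33) + 7·(5/33) + 8·(2/33) = 38/11.
E[A | B ∈ {1, 8}] = (38/11) / (19/33) = 6.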